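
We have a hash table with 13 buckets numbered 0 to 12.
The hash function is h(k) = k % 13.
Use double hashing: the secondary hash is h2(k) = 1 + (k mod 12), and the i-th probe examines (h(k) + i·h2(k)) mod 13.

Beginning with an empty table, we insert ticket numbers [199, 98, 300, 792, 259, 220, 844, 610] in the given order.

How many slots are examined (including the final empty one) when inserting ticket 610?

2

199: h=4 => slot 4
98: h=7 => slot 7
300: h=1 => slot 1
792: h=12 => slot 12
259: h=12, h2=8, probe 12,7,2 => slot 2
220: h=12, h2=5, probe 12,4,9 => slot 9
844: h=12, h2=5, probe 12,4,9,1,6 => slot 6
610: h=12, h2=11, probe 12,10 => slot 10
Table: [-, 300, 259, -, 199, -, 844, 98, -, 220, 610, -, 792]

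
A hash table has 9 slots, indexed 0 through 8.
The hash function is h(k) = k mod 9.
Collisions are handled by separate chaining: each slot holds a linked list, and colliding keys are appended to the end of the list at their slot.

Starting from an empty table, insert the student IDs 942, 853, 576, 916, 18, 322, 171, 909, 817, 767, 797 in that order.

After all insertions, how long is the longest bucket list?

4

Insert 942: h=6, bucket 6 empty -> new chain.
Insert 853: h=7, bucket 7 empty -> new chain.
Insert 576: h=0, bucket 0 empty -> new chain.
Insert 916: h=7, bucket 7 nonempty -> append to chain.
Insert 18: h=0, bucket 0 nonempty -> append to chain.
Insert 322: h=7, bucket 7 nonempty -> append to chain.
Insert 171: h=0, bucket 0 nonempty -> append to chain.
Insert 909: h=0, bucket 0 nonempty -> append to chain.
Insert 817: h=7, bucket 7 nonempty -> append to chain.
Insert 767: h=2, bucket 2 empty -> new chain.
Insert 797: h=5, bucket 5 empty -> new chain.
Final buckets:
0: 576 -> 18 -> 171 -> 909
1: _
2: 767
3: _
4: _
5: 797
6: 942
7: 853 -> 916 -> 322 -> 817
8: _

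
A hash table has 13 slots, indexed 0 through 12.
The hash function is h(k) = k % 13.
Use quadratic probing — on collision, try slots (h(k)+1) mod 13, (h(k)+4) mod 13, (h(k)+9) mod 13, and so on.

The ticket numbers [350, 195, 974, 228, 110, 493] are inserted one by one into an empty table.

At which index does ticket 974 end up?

3

350 hashes to 12; slot 12 is free -> place at 12.
195 hashes to 0; slot 0 is free -> place at 0.
974 hashes to 12; 12,0 taken -> place at 3.
228 hashes to 7; slot 7 is free -> place at 7.
110 hashes to 6; slot 6 is free -> place at 6.
493 hashes to 12; 12,0,3 taken -> place at 8.
Table: [195, ., ., 974, ., ., 110, 228, 493, ., ., ., 350]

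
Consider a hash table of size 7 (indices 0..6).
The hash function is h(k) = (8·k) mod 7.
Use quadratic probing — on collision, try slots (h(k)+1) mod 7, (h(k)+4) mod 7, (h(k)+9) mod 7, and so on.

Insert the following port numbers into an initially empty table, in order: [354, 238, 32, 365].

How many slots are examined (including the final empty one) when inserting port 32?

354: h=4 → slot 4
238: h=0 → slot 0
32: h=4, probe 4,5 → slot 5
365: h=1 → slot 1
Table: [238, 365, ., ., 354, 32, .]

2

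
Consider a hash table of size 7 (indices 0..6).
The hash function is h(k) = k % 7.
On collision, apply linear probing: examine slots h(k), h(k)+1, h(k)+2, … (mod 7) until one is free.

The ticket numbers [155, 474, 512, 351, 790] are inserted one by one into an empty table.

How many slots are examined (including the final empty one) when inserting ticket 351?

3

Insert 155: h=1, slot 1 empty => index 1.
Insert 474: h=5, slot 5 empty => index 5.
Insert 512: h=1, slot 1 occupied => index 2.
Insert 351: h=1, slots 1,2 occupied => index 3.
Insert 790: h=6, slot 6 empty => index 6.
Table: [., 155, 512, 351, ., 474, 790]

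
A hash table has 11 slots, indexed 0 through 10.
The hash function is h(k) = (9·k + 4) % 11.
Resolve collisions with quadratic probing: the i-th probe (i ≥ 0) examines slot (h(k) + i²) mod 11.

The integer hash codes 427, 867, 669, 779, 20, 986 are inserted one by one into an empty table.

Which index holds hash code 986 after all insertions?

5

Insert 427: h=8, slot 8 empty -> index 8.
Insert 867: h=8, slot 8 occupied -> index 9.
Insert 669: h=8, slots 8,9 occupied -> index 1.
Insert 779: h=8, slots 8,9,1 occupied -> index 6.
Insert 20: h=8, slots 8,9,1,6 occupied -> index 2.
Insert 986: h=1, slots 1,2 occupied -> index 5.
Table: [_, 669, 20, _, _, 986, 779, _, 427, 867, _]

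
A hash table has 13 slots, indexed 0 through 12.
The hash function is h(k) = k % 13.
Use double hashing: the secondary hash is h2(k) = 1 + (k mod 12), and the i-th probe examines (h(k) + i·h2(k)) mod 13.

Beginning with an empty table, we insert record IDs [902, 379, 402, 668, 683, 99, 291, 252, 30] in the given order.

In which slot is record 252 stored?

6

Insert 902: h=5, slot 5 empty -> index 5.
Insert 379: h=2, slot 2 empty -> index 2.
Insert 402: h=12, slot 12 empty -> index 12.
Insert 668: h=5, h2=9, slot 5 occupied -> index 1.
Insert 683: h=7, slot 7 empty -> index 7.
Insert 99: h=8, slot 8 empty -> index 8.
Insert 291: h=5, h2=4, slot 5 occupied -> index 9.
Insert 252: h=5, h2=1, slot 5 occupied -> index 6.
Insert 30: h=4, slot 4 empty -> index 4.
Table: [—, 668, 379, —, 30, 902, 252, 683, 99, 291, —, —, 402]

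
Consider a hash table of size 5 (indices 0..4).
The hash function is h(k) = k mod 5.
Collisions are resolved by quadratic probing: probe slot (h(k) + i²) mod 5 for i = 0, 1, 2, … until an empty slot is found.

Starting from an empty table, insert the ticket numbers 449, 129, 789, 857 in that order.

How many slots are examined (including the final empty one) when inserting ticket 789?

3

449: h=4 → slot 4
129: h=4, probe 4,0 → slot 0
789: h=4, probe 4,0,3 → slot 3
857: h=2 → slot 2
Table: [129, —, 857, 789, 449]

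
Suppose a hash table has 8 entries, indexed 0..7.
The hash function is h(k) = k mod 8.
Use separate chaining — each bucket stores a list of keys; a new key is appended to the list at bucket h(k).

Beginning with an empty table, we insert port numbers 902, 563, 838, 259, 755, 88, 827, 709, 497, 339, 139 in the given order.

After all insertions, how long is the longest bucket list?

6

Insert 902: h=6, bucket 6 empty -> new chain.
Insert 563: h=3, bucket 3 empty -> new chain.
Insert 838: h=6, bucket 6 nonempty -> append to chain.
Insert 259: h=3, bucket 3 nonempty -> append to chain.
Insert 755: h=3, bucket 3 nonempty -> append to chain.
Insert 88: h=0, bucket 0 empty -> new chain.
Insert 827: h=3, bucket 3 nonempty -> append to chain.
Insert 709: h=5, bucket 5 empty -> new chain.
Insert 497: h=1, bucket 1 empty -> new chain.
Insert 339: h=3, bucket 3 nonempty -> append to chain.
Insert 139: h=3, bucket 3 nonempty -> append to chain.
Final buckets:
0: 88
1: 497
2: ∅
3: 563 -> 259 -> 755 -> 827 -> 339 -> 139
4: ∅
5: 709
6: 902 -> 838
7: ∅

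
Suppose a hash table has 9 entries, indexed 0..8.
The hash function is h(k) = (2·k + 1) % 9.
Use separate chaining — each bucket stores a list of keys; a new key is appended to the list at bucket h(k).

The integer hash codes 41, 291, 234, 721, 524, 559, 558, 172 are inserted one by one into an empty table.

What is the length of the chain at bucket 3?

3

41 → bucket 2
291 → bucket 7
234 → bucket 1
721 → bucket 3
524 → bucket 5
559 → bucket 3 (collision)
558 → bucket 1 (collision)
172 → bucket 3 (collision)
Final buckets:
0: ∅
1: 234 -> 558
2: 41
3: 721 -> 559 -> 172
4: ∅
5: 524
6: ∅
7: 291
8: ∅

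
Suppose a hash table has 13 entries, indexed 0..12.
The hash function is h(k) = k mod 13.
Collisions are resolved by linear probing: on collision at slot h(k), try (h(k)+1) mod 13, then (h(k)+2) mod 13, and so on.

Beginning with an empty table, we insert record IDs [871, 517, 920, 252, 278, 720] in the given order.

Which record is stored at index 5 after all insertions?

252

Insert 871: h=0, slot 0 empty => index 0.
Insert 517: h=10, slot 10 empty => index 10.
Insert 920: h=10, slot 10 occupied => index 11.
Insert 252: h=5, slot 5 empty => index 5.
Insert 278: h=5, slot 5 occupied => index 6.
Insert 720: h=5, slots 5,6 occupied => index 7.
Table: [871, ∅, ∅, ∅, ∅, 252, 278, 720, ∅, ∅, 517, 920, ∅]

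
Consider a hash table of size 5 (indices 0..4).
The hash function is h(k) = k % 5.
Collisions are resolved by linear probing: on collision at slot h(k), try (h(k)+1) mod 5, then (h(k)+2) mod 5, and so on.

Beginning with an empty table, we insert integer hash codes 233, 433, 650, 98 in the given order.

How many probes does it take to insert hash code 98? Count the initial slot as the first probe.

4

233: h=3 → slot 3
433: h=3, probe 3,4 → slot 4
650: h=0 → slot 0
98: h=3, probe 3,4,0,1 → slot 1
Table: [650, 98, _, 233, 433]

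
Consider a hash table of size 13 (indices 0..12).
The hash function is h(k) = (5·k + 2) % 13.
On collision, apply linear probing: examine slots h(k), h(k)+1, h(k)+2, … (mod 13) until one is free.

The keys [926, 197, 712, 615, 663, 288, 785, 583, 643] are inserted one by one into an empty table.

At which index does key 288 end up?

1

Insert 926: h=4, slot 4 empty -> index 4.
Insert 197: h=12, slot 12 empty -> index 12.
Insert 712: h=0, slot 0 empty -> index 0.
Insert 615: h=9, slot 9 empty -> index 9.
Insert 663: h=2, slot 2 empty -> index 2.
Insert 288: h=12, slots 12,0 occupied -> index 1.
Insert 785: h=1, slots 1,2 occupied -> index 3.
Insert 583: h=5, slot 5 empty -> index 5.
Insert 643: h=6, slot 6 empty -> index 6.
Table: [712, 288, 663, 785, 926, 583, 643, _, _, 615, _, _, 197]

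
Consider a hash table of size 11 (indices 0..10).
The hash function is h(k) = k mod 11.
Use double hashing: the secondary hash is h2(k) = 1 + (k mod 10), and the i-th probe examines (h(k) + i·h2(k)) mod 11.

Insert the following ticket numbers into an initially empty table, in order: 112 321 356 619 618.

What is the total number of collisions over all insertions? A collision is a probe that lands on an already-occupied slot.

4

112: h=2 → slot 2
321: h=2, h2=2, probe 2,4 → slot 4
356: h=4, h2=7, probe 4,0 → slot 0
619: h=3 → slot 3
618: h=2, h2=9, probe 2,0,9 → slot 9
Table: [356, ∅, 112, 619, 321, ∅, ∅, ∅, ∅, 618, ∅]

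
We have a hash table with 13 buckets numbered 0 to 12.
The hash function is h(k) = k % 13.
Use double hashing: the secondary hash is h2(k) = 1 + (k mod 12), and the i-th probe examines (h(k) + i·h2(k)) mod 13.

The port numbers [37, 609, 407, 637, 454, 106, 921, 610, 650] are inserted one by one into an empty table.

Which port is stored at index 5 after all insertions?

921

37 hashes to 11; slot 11 is free -> place at 11.
609 hashes to 11, h2=10; 11 taken -> place at 8.
407 hashes to 4; slot 4 is free -> place at 4.
637 hashes to 0; slot 0 is free -> place at 0.
454 hashes to 12; slot 12 is free -> place at 12.
106 hashes to 2; slot 2 is free -> place at 2.
921 hashes to 11, h2=10; 11,8 taken -> place at 5.
610 hashes to 12, h2=11; 12 taken -> place at 10.
650 hashes to 0, h2=3; 0 taken -> place at 3.
Table: [637, ., 106, 650, 407, 921, ., ., 609, ., 610, 37, 454]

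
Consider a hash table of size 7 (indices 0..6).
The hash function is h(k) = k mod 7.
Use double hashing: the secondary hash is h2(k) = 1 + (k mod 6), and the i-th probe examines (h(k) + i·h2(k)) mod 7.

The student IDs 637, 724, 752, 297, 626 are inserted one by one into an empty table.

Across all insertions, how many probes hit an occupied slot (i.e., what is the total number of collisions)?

637 hashes to 0; slot 0 is free => place at 0.
724 hashes to 3; slot 3 is free => place at 3.
752 hashes to 3, h2=3; 3 taken => place at 6.
297 hashes to 3, h2=4; 3,0 taken => place at 4.
626 hashes to 3, h2=3; 3,6 taken => place at 2.
Table: [637, ., 626, 724, 297, ., 752]

5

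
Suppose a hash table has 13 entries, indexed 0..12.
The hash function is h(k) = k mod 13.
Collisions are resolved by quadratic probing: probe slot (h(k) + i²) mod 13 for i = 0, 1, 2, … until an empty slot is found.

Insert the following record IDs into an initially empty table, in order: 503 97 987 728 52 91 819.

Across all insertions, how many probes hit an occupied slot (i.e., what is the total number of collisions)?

7

503 hashes to 9; slot 9 is free -> place at 9.
97 hashes to 6; slot 6 is free -> place at 6.
987 hashes to 12; slot 12 is free -> place at 12.
728 hashes to 0; slot 0 is free -> place at 0.
52 hashes to 0; 0 taken -> place at 1.
91 hashes to 0; 0,1 taken -> place at 4.
819 hashes to 0; 0,1,4,9 taken -> place at 3.
Table: [728, 52, _, 819, 91, _, 97, _, _, 503, _, _, 987]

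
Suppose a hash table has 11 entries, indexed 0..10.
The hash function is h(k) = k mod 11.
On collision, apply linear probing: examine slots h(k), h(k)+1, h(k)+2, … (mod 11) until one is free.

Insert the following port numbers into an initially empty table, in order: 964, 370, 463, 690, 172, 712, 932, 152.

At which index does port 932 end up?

964: h=7 → slot 7
370: h=7, probe 7,8 → slot 8
463: h=1 → slot 1
690: h=8, probe 8,9 → slot 9
172: h=7, probe 7,8,9,10 → slot 10
712: h=8, probe 8,9,10,0 → slot 0
932: h=8, probe 8,9,10,0,1,2 → slot 2
152: h=9, probe 9,10,0,1,2,3 → slot 3
Table: [712, 463, 932, 152, _, _, _, 964, 370, 690, 172]

2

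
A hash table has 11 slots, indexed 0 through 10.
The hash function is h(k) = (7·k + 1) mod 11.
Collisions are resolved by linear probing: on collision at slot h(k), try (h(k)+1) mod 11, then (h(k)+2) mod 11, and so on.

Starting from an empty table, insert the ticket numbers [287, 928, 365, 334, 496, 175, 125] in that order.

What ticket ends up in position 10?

496

287: h=8 -> slot 8
928: h=7 -> slot 7
365: h=4 -> slot 4
334: h=7, probe 7,8,9 -> slot 9
496: h=8, probe 8,9,10 -> slot 10
175: h=5 -> slot 5
125: h=7, probe 7,8,9,10,0 -> slot 0
Table: [125, -, -, -, 365, 175, -, 928, 287, 334, 496]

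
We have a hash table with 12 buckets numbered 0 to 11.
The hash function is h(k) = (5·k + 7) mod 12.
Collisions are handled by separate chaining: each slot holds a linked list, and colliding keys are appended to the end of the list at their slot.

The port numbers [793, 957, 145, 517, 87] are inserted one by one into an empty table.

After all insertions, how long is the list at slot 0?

Insert 793: h=0, bucket 0 empty -> new chain.
Insert 957: h=4, bucket 4 empty -> new chain.
Insert 145: h=0, bucket 0 nonempty -> append to chain.
Insert 517: h=0, bucket 0 nonempty -> append to chain.
Insert 87: h=10, bucket 10 empty -> new chain.
Final buckets:
0: 793 -> 145 -> 517
1: —
2: —
3: —
4: 957
5: —
6: —
7: —
8: —
9: —
10: 87
11: —

3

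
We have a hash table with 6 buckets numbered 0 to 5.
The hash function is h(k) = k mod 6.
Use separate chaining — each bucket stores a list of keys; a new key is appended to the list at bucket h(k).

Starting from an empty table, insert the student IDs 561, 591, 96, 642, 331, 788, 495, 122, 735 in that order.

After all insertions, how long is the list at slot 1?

1

561 -> bucket 3
591 -> bucket 3 (collision)
96 -> bucket 0
642 -> bucket 0 (collision)
331 -> bucket 1
788 -> bucket 2
495 -> bucket 3 (collision)
122 -> bucket 2 (collision)
735 -> bucket 3 (collision)
Final buckets:
0: 96 -> 642
1: 331
2: 788 -> 122
3: 561 -> 591 -> 495 -> 735
4: -
5: -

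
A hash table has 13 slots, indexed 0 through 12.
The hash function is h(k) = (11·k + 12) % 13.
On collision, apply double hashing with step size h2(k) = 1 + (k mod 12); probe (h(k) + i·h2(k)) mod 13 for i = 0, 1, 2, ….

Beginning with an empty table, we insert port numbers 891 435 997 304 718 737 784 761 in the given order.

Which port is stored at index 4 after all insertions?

891: h=11 => slot 11
435: h=0 => slot 0
997: h=7 => slot 7
304: h=2 => slot 2
718: h=6 => slot 6
737: h=7, h2=6, probe 7,0,6,12 => slot 12
784: h=4 => slot 4
761: h=11, h2=6, probe 11,4,10 => slot 10
Table: [435, ∅, 304, ∅, 784, ∅, 718, 997, ∅, ∅, 761, 891, 737]

784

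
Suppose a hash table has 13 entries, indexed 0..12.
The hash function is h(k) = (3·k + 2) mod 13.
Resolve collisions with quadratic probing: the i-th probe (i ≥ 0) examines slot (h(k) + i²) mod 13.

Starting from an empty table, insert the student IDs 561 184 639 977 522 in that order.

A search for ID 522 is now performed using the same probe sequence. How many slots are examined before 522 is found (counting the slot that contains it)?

5

561 hashes to 8; slot 8 is free -> place at 8.
184 hashes to 8; 8 taken -> place at 9.
639 hashes to 8; 8,9 taken -> place at 12.
977 hashes to 8; 8,9,12 taken -> place at 4.
522 hashes to 8; 8,9,12,4 taken -> place at 11.
Table: [—, —, —, —, 977, —, —, —, 561, 184, —, 522, 639]
Lookup 522: h=8, probe 8,9,12,4,11 → found at 11.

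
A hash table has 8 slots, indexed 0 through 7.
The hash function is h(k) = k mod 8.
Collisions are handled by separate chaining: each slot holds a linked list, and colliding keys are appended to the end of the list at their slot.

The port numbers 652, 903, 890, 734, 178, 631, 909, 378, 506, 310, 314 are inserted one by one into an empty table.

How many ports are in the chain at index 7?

Insert 652: h=4, bucket 4 empty → new chain.
Insert 903: h=7, bucket 7 empty → new chain.
Insert 890: h=2, bucket 2 empty → new chain.
Insert 734: h=6, bucket 6 empty → new chain.
Insert 178: h=2, bucket 2 nonempty → append to chain.
Insert 631: h=7, bucket 7 nonempty → append to chain.
Insert 909: h=5, bucket 5 empty → new chain.
Insert 378: h=2, bucket 2 nonempty → append to chain.
Insert 506: h=2, bucket 2 nonempty → append to chain.
Insert 310: h=6, bucket 6 nonempty → append to chain.
Insert 314: h=2, bucket 2 nonempty → append to chain.
Final buckets:
0: _
1: _
2: 890 -> 178 -> 378 -> 506 -> 314
3: _
4: 652
5: 909
6: 734 -> 310
7: 903 -> 631

2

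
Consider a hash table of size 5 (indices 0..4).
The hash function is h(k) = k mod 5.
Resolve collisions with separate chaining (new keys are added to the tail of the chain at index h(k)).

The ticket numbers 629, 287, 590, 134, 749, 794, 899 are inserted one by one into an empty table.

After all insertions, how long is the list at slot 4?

5

Insert 629: h=4, bucket 4 empty → new chain.
Insert 287: h=2, bucket 2 empty → new chain.
Insert 590: h=0, bucket 0 empty → new chain.
Insert 134: h=4, bucket 4 nonempty → append to chain.
Insert 749: h=4, bucket 4 nonempty → append to chain.
Insert 794: h=4, bucket 4 nonempty → append to chain.
Insert 899: h=4, bucket 4 nonempty → append to chain.
Final buckets:
0: 590
1: ∅
2: 287
3: ∅
4: 629 -> 134 -> 749 -> 794 -> 899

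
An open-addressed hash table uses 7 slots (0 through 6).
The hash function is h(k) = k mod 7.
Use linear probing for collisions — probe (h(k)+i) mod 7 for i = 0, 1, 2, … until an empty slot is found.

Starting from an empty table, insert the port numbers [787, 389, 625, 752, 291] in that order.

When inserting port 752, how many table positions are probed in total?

787: h=3 => slot 3
389: h=4 => slot 4
625: h=2 => slot 2
752: h=3, probe 3,4,5 => slot 5
291: h=4, probe 4,5,6 => slot 6
Table: [_, _, 625, 787, 389, 752, 291]

3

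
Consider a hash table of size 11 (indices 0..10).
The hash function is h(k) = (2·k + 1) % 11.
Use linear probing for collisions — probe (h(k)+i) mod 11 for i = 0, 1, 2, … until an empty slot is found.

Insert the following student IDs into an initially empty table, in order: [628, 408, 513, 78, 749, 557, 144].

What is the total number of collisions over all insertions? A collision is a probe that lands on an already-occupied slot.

19

628 hashes to 3; slot 3 is free -> place at 3.
408 hashes to 3; 3 taken -> place at 4.
513 hashes to 4; 4 taken -> place at 5.
78 hashes to 3; 3,4,5 taken -> place at 6.
749 hashes to 3; 3,4,5,6 taken -> place at 7.
557 hashes to 4; 4,5,6,7 taken -> place at 8.
144 hashes to 3; 3,4,5,6,7,8 taken -> place at 9.
Table: [∅, ∅, ∅, 628, 408, 513, 78, 749, 557, 144, ∅]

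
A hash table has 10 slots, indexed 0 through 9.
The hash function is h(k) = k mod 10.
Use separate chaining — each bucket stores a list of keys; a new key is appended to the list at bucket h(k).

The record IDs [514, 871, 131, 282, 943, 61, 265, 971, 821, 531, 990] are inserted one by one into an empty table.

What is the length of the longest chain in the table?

Insert 514: h=4, bucket 4 empty → new chain.
Insert 871: h=1, bucket 1 empty → new chain.
Insert 131: h=1, bucket 1 nonempty → append to chain.
Insert 282: h=2, bucket 2 empty → new chain.
Insert 943: h=3, bucket 3 empty → new chain.
Insert 61: h=1, bucket 1 nonempty → append to chain.
Insert 265: h=5, bucket 5 empty → new chain.
Insert 971: h=1, bucket 1 nonempty → append to chain.
Insert 821: h=1, bucket 1 nonempty → append to chain.
Insert 531: h=1, bucket 1 nonempty → append to chain.
Insert 990: h=0, bucket 0 empty → new chain.
Final buckets:
0: 990
1: 871 -> 131 -> 61 -> 971 -> 821 -> 531
2: 282
3: 943
4: 514
5: 265
6: ∅
7: ∅
8: ∅
9: ∅

6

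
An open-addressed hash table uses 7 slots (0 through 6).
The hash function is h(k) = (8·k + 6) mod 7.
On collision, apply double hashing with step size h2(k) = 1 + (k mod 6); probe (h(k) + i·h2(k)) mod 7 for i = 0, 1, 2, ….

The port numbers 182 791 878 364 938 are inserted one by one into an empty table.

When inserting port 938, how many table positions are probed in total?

4

182: h=6 → slot 6
791: h=6, h2=6, probe 6,5 → slot 5
878: h=2 → slot 2
364: h=6, h2=5, probe 6,4 → slot 4
938: h=6, h2=3, probe 6,2,5,1 → slot 1
Table: [., 938, 878, ., 364, 791, 182]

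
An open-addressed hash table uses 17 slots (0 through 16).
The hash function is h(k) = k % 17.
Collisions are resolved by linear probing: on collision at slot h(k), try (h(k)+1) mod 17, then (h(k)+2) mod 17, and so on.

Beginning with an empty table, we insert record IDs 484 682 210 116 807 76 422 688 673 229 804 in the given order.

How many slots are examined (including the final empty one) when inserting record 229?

Insert 484: h=8, slot 8 empty → index 8.
Insert 682: h=2, slot 2 empty → index 2.
Insert 210: h=6, slot 6 empty → index 6.
Insert 116: h=14, slot 14 empty → index 14.
Insert 807: h=8, slot 8 occupied → index 9.
Insert 76: h=8, slots 8,9 occupied → index 10.
Insert 422: h=14, slot 14 occupied → index 15.
Insert 688: h=8, slots 8,9,10 occupied → index 11.
Insert 673: h=10, slots 10,11 occupied → index 12.
Insert 229: h=8, slots 8,9,10,11,12 occupied → index 13.
Insert 804: h=5, slot 5 empty → index 5.
Table: [∅, ∅, 682, ∅, ∅, 804, 210, ∅, 484, 807, 76, 688, 673, 229, 116, 422, ∅]

6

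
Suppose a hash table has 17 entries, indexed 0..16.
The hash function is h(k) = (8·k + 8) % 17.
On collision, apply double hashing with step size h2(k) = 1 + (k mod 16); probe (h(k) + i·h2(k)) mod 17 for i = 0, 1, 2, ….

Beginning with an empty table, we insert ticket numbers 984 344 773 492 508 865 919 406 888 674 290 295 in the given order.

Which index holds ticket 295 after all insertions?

984: h=9 → slot 9
344: h=6 → slot 6
773: h=4 → slot 4
492: h=0 → slot 0
508: h=9, h2=13, probe 9,5 → slot 5
865: h=9, h2=2, probe 9,11 → slot 11
919: h=16 → slot 16
406: h=9, h2=7, probe 9,16,6,13 → slot 13
888: h=6, h2=9, probe 6,15 → slot 15
674: h=11, h2=3, probe 11,14 → slot 14
290: h=16, h2=3, probe 16,2 → slot 2
295: h=5, h2=8, probe 5,13,4,12 → slot 12
Table: [492, _, 290, _, 773, 508, 344, _, _, 984, _, 865, 295, 406, 674, 888, 919]

12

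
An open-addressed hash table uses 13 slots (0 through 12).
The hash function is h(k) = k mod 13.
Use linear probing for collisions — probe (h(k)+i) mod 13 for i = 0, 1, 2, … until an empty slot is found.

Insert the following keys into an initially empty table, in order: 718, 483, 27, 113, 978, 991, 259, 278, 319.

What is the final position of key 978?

718: h=3 => slot 3
483: h=2 => slot 2
27: h=1 => slot 1
113: h=9 => slot 9
978: h=3, probe 3,4 => slot 4
991: h=3, probe 3,4,5 => slot 5
259: h=12 => slot 12
278: h=5, probe 5,6 => slot 6
319: h=7 => slot 7
Table: [-, 27, 483, 718, 978, 991, 278, 319, -, 113, -, -, 259]

4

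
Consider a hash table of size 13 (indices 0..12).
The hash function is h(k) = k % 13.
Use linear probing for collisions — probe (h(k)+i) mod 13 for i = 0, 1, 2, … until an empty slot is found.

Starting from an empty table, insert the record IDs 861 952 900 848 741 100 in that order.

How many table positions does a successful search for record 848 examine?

4

861: h=3 -> slot 3
952: h=3, probe 3,4 -> slot 4
900: h=3, probe 3,4,5 -> slot 5
848: h=3, probe 3,4,5,6 -> slot 6
741: h=0 -> slot 0
100: h=9 -> slot 9
Table: [741, ∅, ∅, 861, 952, 900, 848, ∅, ∅, 100, ∅, ∅, ∅]
Lookup 848: h=3, probe 3,4,5,6 → found at 6.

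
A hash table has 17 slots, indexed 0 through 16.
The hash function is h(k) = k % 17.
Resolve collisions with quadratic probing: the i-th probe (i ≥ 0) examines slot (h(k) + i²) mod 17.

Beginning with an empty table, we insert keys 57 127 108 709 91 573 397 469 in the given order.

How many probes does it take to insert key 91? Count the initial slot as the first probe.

Insert 57: h=6, slot 6 empty => index 6.
Insert 127: h=8, slot 8 empty => index 8.
Insert 108: h=6, slot 6 occupied => index 7.
Insert 709: h=12, slot 12 empty => index 12.
Insert 91: h=6, slots 6,7 occupied => index 10.
Insert 573: h=12, slot 12 occupied => index 13.
Insert 397: h=6, slots 6,7,10 occupied => index 15.
Insert 469: h=10, slot 10 occupied => index 11.
Table: [—, —, —, —, —, —, 57, 108, 127, —, 91, 469, 709, 573, —, 397, —]

3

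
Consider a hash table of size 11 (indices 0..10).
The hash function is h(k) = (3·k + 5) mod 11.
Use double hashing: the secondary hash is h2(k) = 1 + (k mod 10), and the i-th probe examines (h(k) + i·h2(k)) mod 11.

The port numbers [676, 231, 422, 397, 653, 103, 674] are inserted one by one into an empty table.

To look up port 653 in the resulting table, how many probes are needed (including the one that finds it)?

Insert 676: h=9, slot 9 empty → index 9.
Insert 231: h=5, slot 5 empty → index 5.
Insert 422: h=6, slot 6 empty → index 6.
Insert 397: h=8, slot 8 empty → index 8.
Insert 653: h=6, h2=4, slot 6 occupied → index 10.
Insert 103: h=6, h2=4, slots 6,10 occupied → index 3.
Insert 674: h=3, h2=5, slots 3,8 occupied → index 2.
Table: [—, —, 674, 103, —, 231, 422, —, 397, 676, 653]
Lookup 653: h=6, h2=4, probe 6,10 → found at 10.

2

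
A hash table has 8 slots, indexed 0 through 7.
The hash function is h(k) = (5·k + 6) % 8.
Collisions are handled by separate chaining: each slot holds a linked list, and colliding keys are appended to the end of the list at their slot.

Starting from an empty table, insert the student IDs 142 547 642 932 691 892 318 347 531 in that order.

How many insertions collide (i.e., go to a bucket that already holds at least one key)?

5

142 → bucket 4
547 → bucket 5
642 → bucket 0
932 → bucket 2
691 → bucket 5 (collision)
892 → bucket 2 (collision)
318 → bucket 4 (collision)
347 → bucket 5 (collision)
531 → bucket 5 (collision)
Final buckets:
0: 642
1: .
2: 932 -> 892
3: .
4: 142 -> 318
5: 547 -> 691 -> 347 -> 531
6: .
7: .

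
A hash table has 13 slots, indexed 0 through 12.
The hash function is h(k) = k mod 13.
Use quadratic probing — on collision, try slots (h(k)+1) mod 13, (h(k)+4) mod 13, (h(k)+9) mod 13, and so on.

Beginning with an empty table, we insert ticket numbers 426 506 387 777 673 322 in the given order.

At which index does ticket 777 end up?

426 hashes to 10; slot 10 is free -> place at 10.
506 hashes to 12; slot 12 is free -> place at 12.
387 hashes to 10; 10 taken -> place at 11.
777 hashes to 10; 10,11 taken -> place at 1.
673 hashes to 10; 10,11,1 taken -> place at 6.
322 hashes to 10; 10,11,1,6 taken -> place at 0.
Table: [322, 777, —, —, —, —, 673, —, —, —, 426, 387, 506]

1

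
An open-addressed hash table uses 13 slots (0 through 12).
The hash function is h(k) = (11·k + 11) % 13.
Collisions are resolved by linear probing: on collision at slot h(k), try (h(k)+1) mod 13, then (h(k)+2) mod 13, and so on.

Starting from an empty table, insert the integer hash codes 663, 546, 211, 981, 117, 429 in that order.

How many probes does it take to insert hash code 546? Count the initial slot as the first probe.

663: h=11 -> slot 11
546: h=11, probe 11,12 -> slot 12
211: h=5 -> slot 5
981: h=12, probe 12,0 -> slot 0
117: h=11, probe 11,12,0,1 -> slot 1
429: h=11, probe 11,12,0,1,2 -> slot 2
Table: [981, 117, 429, ∅, ∅, 211, ∅, ∅, ∅, ∅, ∅, 663, 546]

2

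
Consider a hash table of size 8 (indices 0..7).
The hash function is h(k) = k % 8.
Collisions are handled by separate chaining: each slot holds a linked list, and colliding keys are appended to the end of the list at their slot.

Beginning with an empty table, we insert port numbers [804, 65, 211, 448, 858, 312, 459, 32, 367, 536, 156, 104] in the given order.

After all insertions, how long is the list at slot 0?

804 -> bucket 4
65 -> bucket 1
211 -> bucket 3
448 -> bucket 0
858 -> bucket 2
312 -> bucket 0 (collision)
459 -> bucket 3 (collision)
32 -> bucket 0 (collision)
367 -> bucket 7
536 -> bucket 0 (collision)
156 -> bucket 4 (collision)
104 -> bucket 0 (collision)
Final buckets:
0: 448 -> 312 -> 32 -> 536 -> 104
1: 65
2: 858
3: 211 -> 459
4: 804 -> 156
5: _
6: _
7: 367

5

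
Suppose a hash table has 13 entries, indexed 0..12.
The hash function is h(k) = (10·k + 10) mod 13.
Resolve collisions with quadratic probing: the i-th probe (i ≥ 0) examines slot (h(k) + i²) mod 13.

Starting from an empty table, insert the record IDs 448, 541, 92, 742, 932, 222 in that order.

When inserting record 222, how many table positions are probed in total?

448 hashes to 5; slot 5 is free -> place at 5.
541 hashes to 12; slot 12 is free -> place at 12.
92 hashes to 7; slot 7 is free -> place at 7.
742 hashes to 7; 7 taken -> place at 8.
932 hashes to 9; slot 9 is free -> place at 9.
222 hashes to 7; 7,8 taken -> place at 11.
Table: [∅, ∅, ∅, ∅, ∅, 448, ∅, 92, 742, 932, ∅, 222, 541]

3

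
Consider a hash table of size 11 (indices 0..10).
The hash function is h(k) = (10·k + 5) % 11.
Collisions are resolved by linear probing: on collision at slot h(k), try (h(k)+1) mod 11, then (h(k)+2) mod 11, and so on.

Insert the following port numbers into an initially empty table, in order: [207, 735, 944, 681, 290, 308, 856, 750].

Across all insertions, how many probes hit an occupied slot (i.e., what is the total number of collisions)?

6

Insert 207: h=7, slot 7 empty => index 7.
Insert 735: h=7, slot 7 occupied => index 8.
Insert 944: h=7, slots 7,8 occupied => index 9.
Insert 681: h=6, slot 6 empty => index 6.
Insert 290: h=1, slot 1 empty => index 1.
Insert 308: h=5, slot 5 empty => index 5.
Insert 856: h=7, slots 7,8,9 occupied => index 10.
Insert 750: h=3, slot 3 empty => index 3.
Table: [—, 290, —, 750, —, 308, 681, 207, 735, 944, 856]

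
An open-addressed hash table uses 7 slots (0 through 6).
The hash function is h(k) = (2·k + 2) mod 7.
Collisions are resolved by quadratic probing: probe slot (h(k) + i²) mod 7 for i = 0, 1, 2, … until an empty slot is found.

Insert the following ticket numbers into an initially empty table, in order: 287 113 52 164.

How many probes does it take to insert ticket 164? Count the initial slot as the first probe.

3

Insert 287: h=2, slot 2 empty -> index 2.
Insert 113: h=4, slot 4 empty -> index 4.
Insert 52: h=1, slot 1 empty -> index 1.
Insert 164: h=1, slots 1,2 occupied -> index 5.
Table: [_, 52, 287, _, 113, 164, _]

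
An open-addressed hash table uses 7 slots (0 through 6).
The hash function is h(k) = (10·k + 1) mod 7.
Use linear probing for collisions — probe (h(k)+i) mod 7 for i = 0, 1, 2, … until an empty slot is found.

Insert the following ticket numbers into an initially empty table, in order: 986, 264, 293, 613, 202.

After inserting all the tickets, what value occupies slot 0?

986: h=5 => slot 5
264: h=2 => slot 2
293: h=5, probe 5,6 => slot 6
613: h=6, probe 6,0 => slot 0
202: h=5, probe 5,6,0,1 => slot 1
Table: [613, 202, 264, ∅, ∅, 986, 293]

613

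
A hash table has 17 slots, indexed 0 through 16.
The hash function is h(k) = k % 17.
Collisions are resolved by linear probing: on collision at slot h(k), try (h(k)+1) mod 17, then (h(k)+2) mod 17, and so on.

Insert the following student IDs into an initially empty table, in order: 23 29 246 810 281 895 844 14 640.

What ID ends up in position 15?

23 hashes to 6; slot 6 is free -> place at 6.
29 hashes to 12; slot 12 is free -> place at 12.
246 hashes to 8; slot 8 is free -> place at 8.
810 hashes to 11; slot 11 is free -> place at 11.
281 hashes to 9; slot 9 is free -> place at 9.
895 hashes to 11; 11,12 taken -> place at 13.
844 hashes to 11; 11,12,13 taken -> place at 14.
14 hashes to 14; 14 taken -> place at 15.
640 hashes to 11; 11,12,13,14,15 taken -> place at 16.
Table: [., ., ., ., ., ., 23, ., 246, 281, ., 810, 29, 895, 844, 14, 640]

14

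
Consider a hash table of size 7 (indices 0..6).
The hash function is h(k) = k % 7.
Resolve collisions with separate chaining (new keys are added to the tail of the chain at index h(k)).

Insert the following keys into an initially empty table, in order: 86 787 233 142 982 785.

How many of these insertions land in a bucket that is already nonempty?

3

86 -> bucket 2
787 -> bucket 3
233 -> bucket 2 (collision)
142 -> bucket 2 (collision)
982 -> bucket 2 (collision)
785 -> bucket 1
Final buckets:
0: -
1: 785
2: 86 -> 233 -> 142 -> 982
3: 787
4: -
5: -
6: -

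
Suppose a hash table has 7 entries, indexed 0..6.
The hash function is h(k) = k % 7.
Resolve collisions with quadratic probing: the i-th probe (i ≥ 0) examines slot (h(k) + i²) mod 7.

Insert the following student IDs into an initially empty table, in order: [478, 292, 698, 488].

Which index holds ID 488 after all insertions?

0

478: h=2 => slot 2
292: h=5 => slot 5
698: h=5, probe 5,6 => slot 6
488: h=5, probe 5,6,2,0 => slot 0
Table: [488, -, 478, -, -, 292, 698]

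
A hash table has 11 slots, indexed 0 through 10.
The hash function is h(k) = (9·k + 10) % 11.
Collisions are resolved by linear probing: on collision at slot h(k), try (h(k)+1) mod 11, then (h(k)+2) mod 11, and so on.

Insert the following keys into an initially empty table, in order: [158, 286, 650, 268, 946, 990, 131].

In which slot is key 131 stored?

4

158: h=2 => slot 2
286: h=10 => slot 10
650: h=8 => slot 8
268: h=2, probe 2,3 => slot 3
946: h=10, probe 10,0 => slot 0
990: h=10, probe 10,0,1 => slot 1
131: h=1, probe 1,2,3,4 => slot 4
Table: [946, 990, 158, 268, 131, —, —, —, 650, —, 286]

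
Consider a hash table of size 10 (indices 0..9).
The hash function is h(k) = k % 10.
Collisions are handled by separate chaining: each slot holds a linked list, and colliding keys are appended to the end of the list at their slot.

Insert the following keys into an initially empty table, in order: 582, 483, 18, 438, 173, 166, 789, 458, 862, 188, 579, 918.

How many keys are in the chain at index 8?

582 → bucket 2
483 → bucket 3
18 → bucket 8
438 → bucket 8 (collision)
173 → bucket 3 (collision)
166 → bucket 6
789 → bucket 9
458 → bucket 8 (collision)
862 → bucket 2 (collision)
188 → bucket 8 (collision)
579 → bucket 9 (collision)
918 → bucket 8 (collision)
Final buckets:
0: ∅
1: ∅
2: 582 -> 862
3: 483 -> 173
4: ∅
5: ∅
6: 166
7: ∅
8: 18 -> 438 -> 458 -> 188 -> 918
9: 789 -> 579

5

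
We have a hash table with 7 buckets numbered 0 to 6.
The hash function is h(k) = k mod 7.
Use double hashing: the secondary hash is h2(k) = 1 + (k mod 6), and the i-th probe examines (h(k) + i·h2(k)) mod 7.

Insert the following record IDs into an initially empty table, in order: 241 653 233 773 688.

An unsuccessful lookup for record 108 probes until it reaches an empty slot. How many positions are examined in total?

241 hashes to 3; slot 3 is free → place at 3.
653 hashes to 2; slot 2 is free → place at 2.
233 hashes to 2, h2=6; 2 taken → place at 1.
773 hashes to 3, h2=6; 3,2,1 taken → place at 0.
688 hashes to 2, h2=5; 2,0 taken → place at 5.
Table: [773, 233, 653, 241, ∅, 688, ∅]
Lookup 108: h=3, h2=1, probe 3,4 → slot 4 empty, not found.

2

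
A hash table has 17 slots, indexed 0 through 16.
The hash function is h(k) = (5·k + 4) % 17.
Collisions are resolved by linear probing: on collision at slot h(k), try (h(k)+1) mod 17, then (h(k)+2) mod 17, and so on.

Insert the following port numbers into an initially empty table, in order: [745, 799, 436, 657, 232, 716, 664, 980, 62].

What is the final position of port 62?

13

Insert 745: h=6, slot 6 empty → index 6.
Insert 799: h=4, slot 4 empty → index 4.
Insert 436: h=8, slot 8 empty → index 8.
Insert 657: h=8, slot 8 occupied → index 9.
Insert 232: h=8, slots 8,9 occupied → index 10.
Insert 716: h=14, slot 14 empty → index 14.
Insert 664: h=9, slots 9,10 occupied → index 11.
Insert 980: h=8, slots 8,9,10,11 occupied → index 12.
Insert 62: h=8, slots 8,9,10,11,12 occupied → index 13.
Table: [., ., ., ., 799, ., 745, ., 436, 657, 232, 664, 980, 62, 716, ., .]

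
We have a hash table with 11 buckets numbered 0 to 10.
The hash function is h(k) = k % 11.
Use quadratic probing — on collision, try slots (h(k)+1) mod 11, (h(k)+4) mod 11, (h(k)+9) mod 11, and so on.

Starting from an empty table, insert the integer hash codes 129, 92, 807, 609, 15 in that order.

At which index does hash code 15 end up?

9

Insert 129: h=8, slot 8 empty -> index 8.
Insert 92: h=4, slot 4 empty -> index 4.
Insert 807: h=4, slot 4 occupied -> index 5.
Insert 609: h=4, slots 4,5,8 occupied -> index 2.
Insert 15: h=4, slots 4,5,8,2 occupied -> index 9.
Table: [—, —, 609, —, 92, 807, —, —, 129, 15, —]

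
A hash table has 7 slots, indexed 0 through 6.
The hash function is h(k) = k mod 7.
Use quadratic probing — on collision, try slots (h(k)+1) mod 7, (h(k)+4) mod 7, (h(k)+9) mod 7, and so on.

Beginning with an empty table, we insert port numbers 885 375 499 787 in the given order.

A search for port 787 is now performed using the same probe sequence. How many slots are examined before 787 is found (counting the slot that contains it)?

885 hashes to 3; slot 3 is free => place at 3.
375 hashes to 4; slot 4 is free => place at 4.
499 hashes to 2; slot 2 is free => place at 2.
787 hashes to 3; 3,4 taken => place at 0.
Table: [787, -, 499, 885, 375, -, -]
Lookup 787: h=3, probe 3,4,0 → found at 0.

3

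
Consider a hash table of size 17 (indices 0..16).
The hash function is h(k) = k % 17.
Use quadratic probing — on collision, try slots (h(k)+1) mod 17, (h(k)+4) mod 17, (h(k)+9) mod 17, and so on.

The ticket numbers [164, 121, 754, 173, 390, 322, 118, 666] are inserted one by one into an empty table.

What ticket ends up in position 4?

164: h=11 => slot 11
121: h=2 => slot 2
754: h=6 => slot 6
173: h=3 => slot 3
390: h=16 => slot 16
322: h=16, probe 16,0 => slot 0
118: h=16, probe 16,0,3,8 => slot 8
666: h=3, probe 3,4 => slot 4
Table: [322, _, 121, 173, 666, _, 754, _, 118, _, _, 164, _, _, _, _, 390]

666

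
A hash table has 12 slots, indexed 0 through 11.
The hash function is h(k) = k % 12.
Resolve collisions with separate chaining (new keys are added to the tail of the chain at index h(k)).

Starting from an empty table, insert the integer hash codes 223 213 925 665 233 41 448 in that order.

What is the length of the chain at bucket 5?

3

223 → bucket 7
213 → bucket 9
925 → bucket 1
665 → bucket 5
233 → bucket 5 (collision)
41 → bucket 5 (collision)
448 → bucket 4
Final buckets:
0: ∅
1: 925
2: ∅
3: ∅
4: 448
5: 665 -> 233 -> 41
6: ∅
7: 223
8: ∅
9: 213
10: ∅
11: ∅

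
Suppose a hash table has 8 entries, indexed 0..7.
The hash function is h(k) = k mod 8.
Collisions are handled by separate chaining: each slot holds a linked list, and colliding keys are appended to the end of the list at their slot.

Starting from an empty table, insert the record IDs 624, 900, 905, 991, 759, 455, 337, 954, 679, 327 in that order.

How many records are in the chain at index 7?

624 -> bucket 0
900 -> bucket 4
905 -> bucket 1
991 -> bucket 7
759 -> bucket 7 (collision)
455 -> bucket 7 (collision)
337 -> bucket 1 (collision)
954 -> bucket 2
679 -> bucket 7 (collision)
327 -> bucket 7 (collision)
Final buckets:
0: 624
1: 905 -> 337
2: 954
3: -
4: 900
5: -
6: -
7: 991 -> 759 -> 455 -> 679 -> 327

5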